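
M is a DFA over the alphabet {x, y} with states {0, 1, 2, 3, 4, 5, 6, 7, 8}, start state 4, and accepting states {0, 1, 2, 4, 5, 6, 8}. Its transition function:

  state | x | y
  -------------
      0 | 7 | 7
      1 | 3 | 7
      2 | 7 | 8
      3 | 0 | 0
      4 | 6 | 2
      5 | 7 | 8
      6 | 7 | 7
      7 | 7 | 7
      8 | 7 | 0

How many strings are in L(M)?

The useful subgraph on states {0, 2, 4, 6, 8} is acyclic, so L(M) is finite; the longest accepting path visits 4 useful states, giving maximum string length 3.
Counting accepting paths from 4 by length: 1 of length 0, 2 of length 1, 1 of length 2, 1 of length 3. Total 5.

5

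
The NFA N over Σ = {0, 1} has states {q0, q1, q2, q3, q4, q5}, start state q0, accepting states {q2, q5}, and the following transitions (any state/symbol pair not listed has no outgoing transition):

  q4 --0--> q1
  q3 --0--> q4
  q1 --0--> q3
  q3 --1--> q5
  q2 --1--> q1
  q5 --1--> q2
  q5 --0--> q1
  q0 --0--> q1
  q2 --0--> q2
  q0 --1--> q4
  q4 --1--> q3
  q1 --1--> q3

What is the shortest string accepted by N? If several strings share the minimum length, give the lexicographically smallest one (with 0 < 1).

A breadth-first search from q0 reaches an accepting state first via the path q0 → q1 → q3 → q5 on input 001.
No string of length < 3 is accepted (BFS exhausts all shorter strings without reaching an accepting state), and 001 is the lexicographically least accepting string of length 3.

001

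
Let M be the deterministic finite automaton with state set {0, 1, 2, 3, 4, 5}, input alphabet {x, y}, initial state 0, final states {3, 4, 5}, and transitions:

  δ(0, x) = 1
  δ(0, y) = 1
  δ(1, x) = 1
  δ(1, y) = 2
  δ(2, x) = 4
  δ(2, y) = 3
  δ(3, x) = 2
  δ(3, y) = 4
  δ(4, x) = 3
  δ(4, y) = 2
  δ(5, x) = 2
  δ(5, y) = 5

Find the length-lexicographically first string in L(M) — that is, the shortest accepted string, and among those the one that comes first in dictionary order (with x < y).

A breadth-first search from 0 reaches an accepting state first via the path 0 → 1 → 2 → 4 on input xyx.
No string of length < 3 is accepted (BFS exhausts all shorter strings without reaching an accepting state), and xyx is the lexicographically least accepting string of length 3.

xyx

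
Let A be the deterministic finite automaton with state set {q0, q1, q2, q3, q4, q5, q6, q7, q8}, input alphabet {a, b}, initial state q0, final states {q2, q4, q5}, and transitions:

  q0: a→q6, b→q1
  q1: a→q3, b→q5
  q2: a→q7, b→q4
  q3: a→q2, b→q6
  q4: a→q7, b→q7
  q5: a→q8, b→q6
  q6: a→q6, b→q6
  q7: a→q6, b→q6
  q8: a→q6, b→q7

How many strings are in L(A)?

The useful subgraph on states {q0, q1, q2, q3, q4, q5} is acyclic, so L(A) is finite; the longest accepting path visits 5 useful states, giving maximum string length 4.
Counting accepting paths from q0 by length: 1 of length 2, 1 of length 3, 1 of length 4. Total 3.

3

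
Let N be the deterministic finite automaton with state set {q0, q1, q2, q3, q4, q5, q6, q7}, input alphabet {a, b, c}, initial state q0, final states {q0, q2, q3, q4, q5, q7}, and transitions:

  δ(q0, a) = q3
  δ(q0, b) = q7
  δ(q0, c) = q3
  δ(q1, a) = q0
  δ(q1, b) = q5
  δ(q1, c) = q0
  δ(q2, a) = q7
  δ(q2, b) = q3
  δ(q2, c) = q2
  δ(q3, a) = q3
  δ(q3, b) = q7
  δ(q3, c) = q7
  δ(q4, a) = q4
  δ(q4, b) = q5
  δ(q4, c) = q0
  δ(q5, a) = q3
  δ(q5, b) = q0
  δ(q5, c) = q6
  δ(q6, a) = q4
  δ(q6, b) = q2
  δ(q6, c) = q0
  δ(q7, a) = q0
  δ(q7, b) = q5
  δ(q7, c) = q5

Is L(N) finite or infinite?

infinite

State q3 is reachable from the start and can reach an accepting state, and it lies on the cycle q3 → q3.
Traversing that cycle any number of times yields accepted strings of unbounded length, so the language is infinite.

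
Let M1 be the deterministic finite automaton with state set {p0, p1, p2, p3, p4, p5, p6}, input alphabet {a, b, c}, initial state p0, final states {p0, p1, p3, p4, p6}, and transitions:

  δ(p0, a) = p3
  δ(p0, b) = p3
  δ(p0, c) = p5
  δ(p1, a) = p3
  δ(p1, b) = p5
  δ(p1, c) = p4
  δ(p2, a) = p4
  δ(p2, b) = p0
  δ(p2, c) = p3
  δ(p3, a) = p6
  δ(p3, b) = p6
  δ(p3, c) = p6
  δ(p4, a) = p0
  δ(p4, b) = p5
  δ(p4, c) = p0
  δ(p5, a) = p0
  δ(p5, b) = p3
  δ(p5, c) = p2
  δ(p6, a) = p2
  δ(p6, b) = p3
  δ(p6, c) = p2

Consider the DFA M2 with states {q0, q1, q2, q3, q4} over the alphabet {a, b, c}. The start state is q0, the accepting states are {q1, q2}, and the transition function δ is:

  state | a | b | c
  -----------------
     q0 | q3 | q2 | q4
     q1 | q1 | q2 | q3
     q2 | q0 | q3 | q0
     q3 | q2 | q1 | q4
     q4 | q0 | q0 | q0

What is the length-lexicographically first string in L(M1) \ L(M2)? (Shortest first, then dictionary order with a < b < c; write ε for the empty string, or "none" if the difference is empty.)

ε

The empty string ε is accepted by M1 but not by M2.
Since ε is the unique shortest string, it is the required witness.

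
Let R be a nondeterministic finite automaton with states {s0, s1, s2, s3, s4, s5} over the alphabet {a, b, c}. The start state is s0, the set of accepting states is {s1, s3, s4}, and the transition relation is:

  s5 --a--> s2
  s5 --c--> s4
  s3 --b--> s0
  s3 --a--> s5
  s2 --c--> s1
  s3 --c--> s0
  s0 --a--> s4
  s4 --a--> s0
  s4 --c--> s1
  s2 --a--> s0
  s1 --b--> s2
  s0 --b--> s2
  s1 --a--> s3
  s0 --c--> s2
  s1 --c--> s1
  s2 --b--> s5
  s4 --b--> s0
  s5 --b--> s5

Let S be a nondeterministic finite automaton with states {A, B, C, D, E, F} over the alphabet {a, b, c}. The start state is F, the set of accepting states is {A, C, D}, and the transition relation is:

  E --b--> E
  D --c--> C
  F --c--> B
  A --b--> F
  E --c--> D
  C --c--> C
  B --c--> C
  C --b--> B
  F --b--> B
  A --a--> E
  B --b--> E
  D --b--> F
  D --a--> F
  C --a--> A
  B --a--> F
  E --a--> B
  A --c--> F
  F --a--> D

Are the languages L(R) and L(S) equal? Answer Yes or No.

Yes

Exploring the product automaton R × S from the start pair (s0, F), following both machines on each input symbol, reaches 6 state pairs: (s0, F), (s4, D), (s2, B), (s1, C), (s5, E), (s3, A).
R accepts in {s1, s3, s4} and S accepts in {A, C, D}. In every reachable pair the two components are either both accepting — (s4, D), (s1, C), (s3, A) — or both non-accepting, so no string is accepted by exactly one of the machines: L(R) \ L(S) and L(S) \ L(R) are both empty.
Hence every string is accepted by R iff it is accepted by S, and the two languages coincide.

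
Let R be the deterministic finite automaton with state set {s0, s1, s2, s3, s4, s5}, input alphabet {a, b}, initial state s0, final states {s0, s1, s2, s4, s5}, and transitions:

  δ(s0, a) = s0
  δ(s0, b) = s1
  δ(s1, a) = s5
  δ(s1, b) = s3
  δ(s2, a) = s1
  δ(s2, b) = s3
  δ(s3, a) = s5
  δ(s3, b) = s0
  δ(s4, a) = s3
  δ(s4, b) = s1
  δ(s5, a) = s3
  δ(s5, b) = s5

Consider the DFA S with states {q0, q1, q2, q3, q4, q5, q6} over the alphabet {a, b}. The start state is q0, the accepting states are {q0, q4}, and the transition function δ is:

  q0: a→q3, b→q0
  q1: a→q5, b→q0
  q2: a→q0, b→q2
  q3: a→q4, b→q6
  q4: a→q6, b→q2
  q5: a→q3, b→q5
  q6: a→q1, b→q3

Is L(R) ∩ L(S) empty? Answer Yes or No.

No

The empty string ε is accepted by both R and S.
Hence L(R) ∩ L(S) ≠ ∅.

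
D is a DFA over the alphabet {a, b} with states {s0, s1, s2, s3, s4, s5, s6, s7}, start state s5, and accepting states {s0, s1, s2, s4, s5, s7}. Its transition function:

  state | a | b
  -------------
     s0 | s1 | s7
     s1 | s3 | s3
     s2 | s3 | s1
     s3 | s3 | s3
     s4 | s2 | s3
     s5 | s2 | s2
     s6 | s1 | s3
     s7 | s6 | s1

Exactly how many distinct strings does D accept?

5

The useful subgraph on states {s1, s2, s5} is acyclic, so L(D) is finite; the longest accepting path visits 3 useful states, giving maximum string length 2.
Counting accepting paths from s5 by length: 1 of length 0, 2 of length 1, 2 of length 2. Total 5.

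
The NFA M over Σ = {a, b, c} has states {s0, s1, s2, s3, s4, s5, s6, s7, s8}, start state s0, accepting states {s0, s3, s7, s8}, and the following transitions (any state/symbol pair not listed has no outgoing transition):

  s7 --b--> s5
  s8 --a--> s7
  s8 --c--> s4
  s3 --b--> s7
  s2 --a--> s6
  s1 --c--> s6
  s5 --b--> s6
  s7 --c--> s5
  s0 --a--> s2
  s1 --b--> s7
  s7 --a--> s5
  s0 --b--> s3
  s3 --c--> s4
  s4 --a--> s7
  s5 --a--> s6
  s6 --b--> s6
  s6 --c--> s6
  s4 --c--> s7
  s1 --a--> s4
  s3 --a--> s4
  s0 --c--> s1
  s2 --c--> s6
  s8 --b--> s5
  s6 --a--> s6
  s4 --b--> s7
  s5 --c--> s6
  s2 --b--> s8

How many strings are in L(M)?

18

The useful subgraph on states {s0, s1, s2, s3, s4, s7, s8} is acyclic, so L(M) is finite; the longest accepting path visits 5 useful states, giving maximum string length 4.
Counting accepting paths from s0 by length: 1 of length 0, 1 of length 1, 3 of length 2, 10 of length 3, 3 of length 4. Total 18.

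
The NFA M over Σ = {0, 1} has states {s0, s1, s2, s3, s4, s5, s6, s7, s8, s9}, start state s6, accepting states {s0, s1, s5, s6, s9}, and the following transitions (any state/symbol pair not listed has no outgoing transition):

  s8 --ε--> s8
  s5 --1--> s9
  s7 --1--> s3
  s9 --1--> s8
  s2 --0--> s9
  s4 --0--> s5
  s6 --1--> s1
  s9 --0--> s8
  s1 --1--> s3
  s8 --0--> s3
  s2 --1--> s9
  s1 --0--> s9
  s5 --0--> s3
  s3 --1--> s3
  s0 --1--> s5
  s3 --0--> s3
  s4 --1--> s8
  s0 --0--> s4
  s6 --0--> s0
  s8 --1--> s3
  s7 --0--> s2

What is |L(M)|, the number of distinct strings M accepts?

The useful subgraph on states {s0, s1, s4, s5, s6, s9} is acyclic, so L(M) is finite; the longest accepting path visits 5 useful states, giving maximum string length 4.
Counting accepting paths from s6 by length: 1 of length 0, 2 of length 1, 2 of length 2, 2 of length 3, 1 of length 4. Total 8.

8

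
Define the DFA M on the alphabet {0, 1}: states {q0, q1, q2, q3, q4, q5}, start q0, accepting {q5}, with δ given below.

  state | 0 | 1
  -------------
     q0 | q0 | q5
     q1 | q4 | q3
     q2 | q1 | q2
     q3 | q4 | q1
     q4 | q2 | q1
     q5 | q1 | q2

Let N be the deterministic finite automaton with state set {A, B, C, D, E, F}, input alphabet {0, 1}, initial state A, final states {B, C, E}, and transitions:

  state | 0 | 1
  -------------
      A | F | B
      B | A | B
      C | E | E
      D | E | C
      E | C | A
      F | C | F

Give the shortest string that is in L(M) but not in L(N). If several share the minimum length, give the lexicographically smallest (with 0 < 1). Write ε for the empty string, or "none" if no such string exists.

The string 01 is accepted by M but not by N.
No shorter string lies in the difference, and 01 is the lexicographically first length-2 string in L(M) \ L(N).

01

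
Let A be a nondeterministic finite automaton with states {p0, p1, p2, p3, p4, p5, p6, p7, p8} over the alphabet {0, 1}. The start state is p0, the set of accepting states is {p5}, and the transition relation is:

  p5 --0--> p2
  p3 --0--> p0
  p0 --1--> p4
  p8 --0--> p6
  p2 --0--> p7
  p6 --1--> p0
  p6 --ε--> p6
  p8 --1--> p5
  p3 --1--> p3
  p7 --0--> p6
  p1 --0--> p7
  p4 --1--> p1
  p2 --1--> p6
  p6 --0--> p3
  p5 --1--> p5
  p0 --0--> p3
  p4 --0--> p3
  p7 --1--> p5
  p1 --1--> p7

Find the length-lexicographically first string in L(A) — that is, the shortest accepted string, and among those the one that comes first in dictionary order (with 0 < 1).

1101

A breadth-first search from p0 reaches an accepting state first via the path p0 → p4 → p1 → p7 → p5 on input 1101.
No string of length < 4 is accepted (BFS exhausts all shorter strings without reaching an accepting state), and 1101 is the lexicographically least accepting string of length 4.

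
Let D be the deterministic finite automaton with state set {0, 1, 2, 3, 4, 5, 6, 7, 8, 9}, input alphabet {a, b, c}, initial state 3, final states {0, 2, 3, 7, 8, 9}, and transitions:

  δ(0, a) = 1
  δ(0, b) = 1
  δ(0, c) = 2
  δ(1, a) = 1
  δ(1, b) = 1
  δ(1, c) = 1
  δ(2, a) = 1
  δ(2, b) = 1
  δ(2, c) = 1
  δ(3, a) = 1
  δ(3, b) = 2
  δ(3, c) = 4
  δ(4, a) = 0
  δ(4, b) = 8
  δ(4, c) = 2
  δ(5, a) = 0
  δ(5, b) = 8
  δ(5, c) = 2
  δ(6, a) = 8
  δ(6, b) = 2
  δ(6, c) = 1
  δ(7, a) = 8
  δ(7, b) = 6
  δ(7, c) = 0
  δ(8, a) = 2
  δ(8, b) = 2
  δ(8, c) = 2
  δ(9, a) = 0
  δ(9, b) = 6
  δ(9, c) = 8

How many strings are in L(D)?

9

The useful subgraph on states {0, 2, 3, 4, 8} is acyclic, so L(D) is finite; the longest accepting path visits 4 useful states, giving maximum string length 3.
Counting accepting paths from 3 by length: 1 of length 0, 1 of length 1, 3 of length 2, 4 of length 3. Total 9.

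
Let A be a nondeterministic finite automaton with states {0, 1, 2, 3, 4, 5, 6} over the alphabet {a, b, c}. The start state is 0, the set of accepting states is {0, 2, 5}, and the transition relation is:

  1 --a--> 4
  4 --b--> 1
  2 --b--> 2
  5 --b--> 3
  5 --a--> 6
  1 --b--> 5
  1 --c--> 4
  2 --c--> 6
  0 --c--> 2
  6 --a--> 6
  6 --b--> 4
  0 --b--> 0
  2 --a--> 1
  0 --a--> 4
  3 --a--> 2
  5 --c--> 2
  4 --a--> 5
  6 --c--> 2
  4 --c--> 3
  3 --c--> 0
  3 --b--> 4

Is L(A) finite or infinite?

infinite

State 0 is reachable from the start and can reach an accepting state, and it lies on the cycle 0 → 0.
Traversing that cycle any number of times yields accepted strings of unbounded length, so the language is infinite.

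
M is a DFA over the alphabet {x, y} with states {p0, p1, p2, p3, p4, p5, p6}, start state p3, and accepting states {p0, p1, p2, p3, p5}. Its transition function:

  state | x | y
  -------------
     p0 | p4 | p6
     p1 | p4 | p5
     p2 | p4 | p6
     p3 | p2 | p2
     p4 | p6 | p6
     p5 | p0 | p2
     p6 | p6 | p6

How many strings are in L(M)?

3

The useful subgraph on states {p2, p3} is acyclic, so L(M) is finite; the longest accepting path visits 2 useful states, giving maximum string length 1.
Counting accepting paths from p3 by length: 1 of length 0, 2 of length 1. Total 3.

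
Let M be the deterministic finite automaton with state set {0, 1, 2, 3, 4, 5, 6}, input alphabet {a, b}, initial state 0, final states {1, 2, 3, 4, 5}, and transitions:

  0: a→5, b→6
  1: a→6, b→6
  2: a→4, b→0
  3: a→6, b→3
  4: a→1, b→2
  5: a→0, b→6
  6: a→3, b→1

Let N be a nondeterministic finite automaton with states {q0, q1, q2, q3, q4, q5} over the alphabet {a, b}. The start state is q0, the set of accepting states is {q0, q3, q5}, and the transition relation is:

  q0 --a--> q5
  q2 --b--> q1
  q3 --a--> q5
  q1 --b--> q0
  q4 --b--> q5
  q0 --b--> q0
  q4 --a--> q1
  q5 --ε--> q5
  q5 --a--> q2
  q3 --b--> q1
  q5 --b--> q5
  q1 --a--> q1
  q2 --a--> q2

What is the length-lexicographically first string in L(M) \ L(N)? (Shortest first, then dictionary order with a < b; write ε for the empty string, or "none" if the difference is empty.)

aaa

The string aaa is accepted by M but not by N.
No shorter string lies in the difference, and aaa is the lexicographically first length-3 string in L(M) \ L(N).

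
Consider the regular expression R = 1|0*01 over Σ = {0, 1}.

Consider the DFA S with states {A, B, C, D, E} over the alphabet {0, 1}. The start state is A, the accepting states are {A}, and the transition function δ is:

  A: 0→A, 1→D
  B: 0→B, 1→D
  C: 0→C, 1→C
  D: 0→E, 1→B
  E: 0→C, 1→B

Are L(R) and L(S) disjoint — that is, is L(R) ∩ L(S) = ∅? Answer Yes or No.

Yes

Converting the expression R to a DFA (subset construction, then merging equivalent states) gives the minimal DFA with states {r0, r1, r2}, start state r0, accepting states {r1} and transitions r0: 0→r0, 1→r1; r1: 0→r2, 1→r2; r2: 0→r2, 1→r2.
Exploring the product automaton R × S from the start pair (r0, A), following both machines on each input symbol, reaches 6 state pairs: (r0, A), (r1, D), (r2, E), (r2, B), (r2, C), (r2, D).
R accepts in {r1} and S accepts in {A}; no reachable pair has both components accepting, so no string drives both machines to acceptance simultaneously and L(R) ∩ L(S) = ∅.
So no string is accepted by both, and the intersection is empty.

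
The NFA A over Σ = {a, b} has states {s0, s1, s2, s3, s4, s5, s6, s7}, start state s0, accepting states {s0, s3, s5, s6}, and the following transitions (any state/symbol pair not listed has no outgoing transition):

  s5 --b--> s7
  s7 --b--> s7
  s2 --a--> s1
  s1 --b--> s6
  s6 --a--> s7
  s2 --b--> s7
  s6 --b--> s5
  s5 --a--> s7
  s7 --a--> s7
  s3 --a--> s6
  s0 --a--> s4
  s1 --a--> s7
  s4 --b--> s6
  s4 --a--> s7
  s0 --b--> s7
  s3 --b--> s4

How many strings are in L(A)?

The useful subgraph on states {s0, s4, s5, s6} is acyclic, so L(A) is finite; the longest accepting path visits 4 useful states, giving maximum string length 3.
Counting accepting paths from s0 by length: 1 of length 0, 1 of length 2, 1 of length 3. Total 3.

3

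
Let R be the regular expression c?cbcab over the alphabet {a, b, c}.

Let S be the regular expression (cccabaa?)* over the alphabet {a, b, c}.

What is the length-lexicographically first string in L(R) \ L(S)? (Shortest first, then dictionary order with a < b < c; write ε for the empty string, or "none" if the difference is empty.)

The string cbcab is accepted by R but not by S.
No shorter string lies in the difference, and cbcab is the lexicographically first length-5 string in L(R) \ L(S).

cbcab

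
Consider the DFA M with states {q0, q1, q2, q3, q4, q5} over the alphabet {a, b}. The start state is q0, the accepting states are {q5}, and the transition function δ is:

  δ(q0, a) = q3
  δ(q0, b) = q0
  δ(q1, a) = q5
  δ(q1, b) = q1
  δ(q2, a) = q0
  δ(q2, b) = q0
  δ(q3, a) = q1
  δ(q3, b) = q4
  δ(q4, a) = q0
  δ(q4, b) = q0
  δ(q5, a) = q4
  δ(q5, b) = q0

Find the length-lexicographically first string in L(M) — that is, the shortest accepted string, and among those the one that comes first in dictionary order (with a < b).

aaa

A breadth-first search from q0 reaches an accepting state first via the path q0 → q3 → q1 → q5 on input aaa.
No string of length < 3 is accepted (BFS exhausts all shorter strings without reaching an accepting state), and aaa is the lexicographically least accepting string of length 3.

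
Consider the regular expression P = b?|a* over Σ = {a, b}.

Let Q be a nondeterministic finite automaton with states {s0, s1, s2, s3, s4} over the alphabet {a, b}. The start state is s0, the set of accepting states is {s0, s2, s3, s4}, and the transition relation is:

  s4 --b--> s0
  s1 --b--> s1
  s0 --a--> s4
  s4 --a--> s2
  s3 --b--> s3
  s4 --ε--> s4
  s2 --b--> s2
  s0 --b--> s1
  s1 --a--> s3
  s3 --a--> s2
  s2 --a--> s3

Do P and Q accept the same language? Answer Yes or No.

The string b is accepted by P but rejected by Q.
So L(P) ≠ L(Q).

No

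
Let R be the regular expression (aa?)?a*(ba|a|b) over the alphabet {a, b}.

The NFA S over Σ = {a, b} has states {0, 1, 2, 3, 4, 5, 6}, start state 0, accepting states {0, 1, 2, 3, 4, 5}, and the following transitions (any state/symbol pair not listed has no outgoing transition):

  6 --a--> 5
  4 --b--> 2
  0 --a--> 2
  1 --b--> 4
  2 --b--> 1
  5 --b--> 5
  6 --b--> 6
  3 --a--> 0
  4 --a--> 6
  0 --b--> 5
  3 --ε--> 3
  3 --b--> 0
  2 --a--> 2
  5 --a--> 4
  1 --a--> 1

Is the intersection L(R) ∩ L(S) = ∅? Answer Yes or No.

No

The string a is accepted by both R and S.
Hence L(R) ∩ L(S) ≠ ∅.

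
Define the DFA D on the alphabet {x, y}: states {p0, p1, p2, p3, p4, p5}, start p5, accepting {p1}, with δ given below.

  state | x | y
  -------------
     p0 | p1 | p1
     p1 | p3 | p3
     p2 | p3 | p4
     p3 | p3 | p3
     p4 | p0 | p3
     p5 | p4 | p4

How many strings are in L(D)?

4

The useful subgraph on states {p0, p1, p4, p5} is acyclic, so L(D) is finite; the longest accepting path visits 4 useful states, giving maximum string length 3.
Counting accepting paths from p5 by length: 4 of length 3. Total 4.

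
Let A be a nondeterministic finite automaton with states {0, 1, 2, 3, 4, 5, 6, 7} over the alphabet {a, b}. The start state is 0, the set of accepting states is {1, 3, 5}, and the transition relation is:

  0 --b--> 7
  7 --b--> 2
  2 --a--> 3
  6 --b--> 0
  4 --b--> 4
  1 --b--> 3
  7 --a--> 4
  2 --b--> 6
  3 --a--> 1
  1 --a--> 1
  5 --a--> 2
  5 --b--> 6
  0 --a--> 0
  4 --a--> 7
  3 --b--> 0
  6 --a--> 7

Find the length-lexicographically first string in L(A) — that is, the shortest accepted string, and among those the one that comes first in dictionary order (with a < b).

bba

A breadth-first search from 0 reaches an accepting state first via the path 0 → 7 → 2 → 3 on input bba.
No string of length < 3 is accepted (BFS exhausts all shorter strings without reaching an accepting state), and bba is the lexicographically least accepting string of length 3.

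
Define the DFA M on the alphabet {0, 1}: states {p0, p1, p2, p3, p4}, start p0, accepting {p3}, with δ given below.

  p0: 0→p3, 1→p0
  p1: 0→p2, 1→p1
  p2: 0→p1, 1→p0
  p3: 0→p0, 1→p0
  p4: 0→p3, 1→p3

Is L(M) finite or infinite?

infinite

State p0 is reachable from the start and can reach an accepting state, and it lies on the cycle p0 → p0.
Traversing that cycle any number of times yields accepted strings of unbounded length, so the language is infinite.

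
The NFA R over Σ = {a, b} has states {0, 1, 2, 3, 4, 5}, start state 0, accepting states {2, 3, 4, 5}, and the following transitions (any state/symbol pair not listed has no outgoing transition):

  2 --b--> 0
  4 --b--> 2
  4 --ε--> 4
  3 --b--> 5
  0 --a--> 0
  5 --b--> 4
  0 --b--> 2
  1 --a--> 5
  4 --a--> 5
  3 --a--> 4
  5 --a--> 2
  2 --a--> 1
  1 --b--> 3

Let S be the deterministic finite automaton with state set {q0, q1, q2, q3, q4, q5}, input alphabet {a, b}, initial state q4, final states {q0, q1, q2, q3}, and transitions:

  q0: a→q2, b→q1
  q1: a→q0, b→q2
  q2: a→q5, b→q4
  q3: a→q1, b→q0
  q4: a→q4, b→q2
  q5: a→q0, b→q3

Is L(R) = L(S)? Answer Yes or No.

Exploring the product automaton R × S from the start pair (0, q4), following both machines on each input symbol, reaches 6 state pairs: (0, q4), (2, q2), (1, q5), (5, q0), (3, q3), (4, q1).
R accepts in {2, 3, 4, 5} and S accepts in {q0, q1, q2, q3}. In every reachable pair the two components are either both accepting — (2, q2), (5, q0), (3, q3), (4, q1) — or both non-accepting, so no string is accepted by exactly one of the machines: L(R) \ L(S) and L(S) \ L(R) are both empty.
Hence every string is accepted by R iff it is accepted by S, and the two languages coincide.

Yes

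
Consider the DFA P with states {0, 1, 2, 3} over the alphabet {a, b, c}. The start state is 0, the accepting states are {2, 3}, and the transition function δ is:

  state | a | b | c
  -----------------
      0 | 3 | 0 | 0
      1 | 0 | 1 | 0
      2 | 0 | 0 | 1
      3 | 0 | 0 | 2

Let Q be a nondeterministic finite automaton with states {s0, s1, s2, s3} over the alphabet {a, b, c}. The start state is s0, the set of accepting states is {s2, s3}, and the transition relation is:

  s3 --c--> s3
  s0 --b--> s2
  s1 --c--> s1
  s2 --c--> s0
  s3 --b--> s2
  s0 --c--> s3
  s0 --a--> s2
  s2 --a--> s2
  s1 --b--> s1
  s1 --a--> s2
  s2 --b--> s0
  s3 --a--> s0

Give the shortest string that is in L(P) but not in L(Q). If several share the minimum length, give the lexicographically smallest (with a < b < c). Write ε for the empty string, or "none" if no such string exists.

ac

The string ac is accepted by P but not by Q.
No shorter string lies in the difference, and ac is the lexicographically first length-2 string in L(P) \ L(Q).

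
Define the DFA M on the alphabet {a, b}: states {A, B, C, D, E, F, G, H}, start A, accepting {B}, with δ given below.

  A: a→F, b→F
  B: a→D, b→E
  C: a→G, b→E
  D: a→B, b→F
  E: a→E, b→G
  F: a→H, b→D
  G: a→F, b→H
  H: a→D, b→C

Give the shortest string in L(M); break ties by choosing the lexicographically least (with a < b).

A breadth-first search from A reaches an accepting state first via the path A → F → D → B on input aba.
No string of length < 3 is accepted (BFS exhausts all shorter strings without reaching an accepting state), and aba is the lexicographically least accepting string of length 3.

aba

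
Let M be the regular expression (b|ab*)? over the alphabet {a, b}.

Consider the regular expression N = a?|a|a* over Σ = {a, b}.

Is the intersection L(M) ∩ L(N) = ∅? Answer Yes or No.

The empty string ε is accepted by both M and N.
Hence L(M) ∩ L(N) ≠ ∅.

No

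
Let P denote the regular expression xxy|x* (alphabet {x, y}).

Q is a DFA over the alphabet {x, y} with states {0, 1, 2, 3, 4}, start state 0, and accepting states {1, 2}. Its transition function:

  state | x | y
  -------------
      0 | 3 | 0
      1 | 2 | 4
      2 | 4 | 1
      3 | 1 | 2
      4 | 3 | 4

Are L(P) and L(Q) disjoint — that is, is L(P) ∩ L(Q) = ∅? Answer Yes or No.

No

The string xx is accepted by both P and Q.
Hence L(P) ∩ L(Q) ≠ ∅.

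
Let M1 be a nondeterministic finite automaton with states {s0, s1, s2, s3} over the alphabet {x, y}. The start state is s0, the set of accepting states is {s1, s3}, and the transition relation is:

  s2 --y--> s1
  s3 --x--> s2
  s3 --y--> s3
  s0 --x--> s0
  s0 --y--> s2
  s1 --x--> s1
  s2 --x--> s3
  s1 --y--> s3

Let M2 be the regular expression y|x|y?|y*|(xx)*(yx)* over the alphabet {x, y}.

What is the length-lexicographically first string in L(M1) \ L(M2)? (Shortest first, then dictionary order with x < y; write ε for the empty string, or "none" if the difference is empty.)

The string xyx is accepted by M1 but not by M2.
No shorter string lies in the difference, and xyx is the lexicographically first length-3 string in L(M1) \ L(M2).

xyx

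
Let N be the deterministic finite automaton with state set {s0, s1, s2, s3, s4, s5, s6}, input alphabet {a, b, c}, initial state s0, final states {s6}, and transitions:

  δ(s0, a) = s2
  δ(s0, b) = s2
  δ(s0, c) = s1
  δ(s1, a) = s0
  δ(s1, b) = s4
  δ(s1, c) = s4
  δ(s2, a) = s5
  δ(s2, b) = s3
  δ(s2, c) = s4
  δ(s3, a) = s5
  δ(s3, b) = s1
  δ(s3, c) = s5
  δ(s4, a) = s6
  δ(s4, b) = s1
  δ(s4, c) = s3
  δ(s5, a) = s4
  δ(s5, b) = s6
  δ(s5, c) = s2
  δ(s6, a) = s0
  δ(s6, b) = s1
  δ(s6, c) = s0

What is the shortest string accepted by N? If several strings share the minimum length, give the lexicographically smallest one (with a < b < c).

aab

A breadth-first search from s0 reaches an accepting state first via the path s0 → s2 → s5 → s6 on input aab.
No string of length < 3 is accepted (BFS exhausts all shorter strings without reaching an accepting state), and aab is the lexicographically least accepting string of length 3.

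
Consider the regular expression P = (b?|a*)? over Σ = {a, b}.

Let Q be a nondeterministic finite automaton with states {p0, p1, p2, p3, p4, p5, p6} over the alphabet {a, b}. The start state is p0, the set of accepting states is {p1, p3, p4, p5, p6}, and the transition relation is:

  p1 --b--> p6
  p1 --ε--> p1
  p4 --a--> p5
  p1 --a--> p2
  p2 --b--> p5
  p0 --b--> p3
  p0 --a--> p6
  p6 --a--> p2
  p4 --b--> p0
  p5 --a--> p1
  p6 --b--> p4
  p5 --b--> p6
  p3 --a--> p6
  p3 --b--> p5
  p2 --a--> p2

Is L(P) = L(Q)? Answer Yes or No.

No

The empty string ε is accepted by P but rejected by Q.
So L(P) ≠ L(Q).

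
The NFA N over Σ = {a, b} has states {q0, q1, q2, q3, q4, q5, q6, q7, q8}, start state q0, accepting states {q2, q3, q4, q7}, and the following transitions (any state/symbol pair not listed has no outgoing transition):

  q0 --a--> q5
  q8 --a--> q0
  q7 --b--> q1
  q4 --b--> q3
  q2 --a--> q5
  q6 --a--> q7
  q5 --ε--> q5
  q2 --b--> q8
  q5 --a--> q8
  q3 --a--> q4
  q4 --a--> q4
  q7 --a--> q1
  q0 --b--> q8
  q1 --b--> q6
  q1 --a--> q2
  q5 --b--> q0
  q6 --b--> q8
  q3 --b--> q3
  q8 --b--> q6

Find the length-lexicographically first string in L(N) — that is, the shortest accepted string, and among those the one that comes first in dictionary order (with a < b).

bba

A breadth-first search from q0 reaches an accepting state first via the path q0 → q8 → q6 → q7 on input bba.
No string of length < 3 is accepted (BFS exhausts all shorter strings without reaching an accepting state), and bba is the lexicographically least accepting string of length 3.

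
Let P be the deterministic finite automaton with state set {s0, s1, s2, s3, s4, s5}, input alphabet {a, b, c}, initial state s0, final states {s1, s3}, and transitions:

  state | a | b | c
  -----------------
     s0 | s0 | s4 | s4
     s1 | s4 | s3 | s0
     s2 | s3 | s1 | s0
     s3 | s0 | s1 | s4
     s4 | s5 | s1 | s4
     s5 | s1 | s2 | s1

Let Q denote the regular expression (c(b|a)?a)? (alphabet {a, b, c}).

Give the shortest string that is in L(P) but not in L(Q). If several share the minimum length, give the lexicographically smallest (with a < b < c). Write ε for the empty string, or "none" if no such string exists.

bb

The string bb is accepted by P but not by Q.
No shorter string lies in the difference, and bb is the lexicographically first length-2 string in L(P) \ L(Q).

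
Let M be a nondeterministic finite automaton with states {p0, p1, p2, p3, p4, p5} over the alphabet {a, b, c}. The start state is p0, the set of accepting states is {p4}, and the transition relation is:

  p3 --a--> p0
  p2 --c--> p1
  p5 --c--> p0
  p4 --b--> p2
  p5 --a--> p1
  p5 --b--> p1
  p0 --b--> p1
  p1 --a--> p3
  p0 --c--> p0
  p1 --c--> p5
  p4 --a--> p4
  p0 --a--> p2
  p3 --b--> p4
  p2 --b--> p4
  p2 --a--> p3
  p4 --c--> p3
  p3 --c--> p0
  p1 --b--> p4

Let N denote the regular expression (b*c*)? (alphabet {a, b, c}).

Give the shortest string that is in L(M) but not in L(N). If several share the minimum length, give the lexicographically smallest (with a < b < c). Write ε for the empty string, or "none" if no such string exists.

ab

The string ab is accepted by M but not by N.
No shorter string lies in the difference, and ab is the lexicographically first length-2 string in L(M) \ L(N).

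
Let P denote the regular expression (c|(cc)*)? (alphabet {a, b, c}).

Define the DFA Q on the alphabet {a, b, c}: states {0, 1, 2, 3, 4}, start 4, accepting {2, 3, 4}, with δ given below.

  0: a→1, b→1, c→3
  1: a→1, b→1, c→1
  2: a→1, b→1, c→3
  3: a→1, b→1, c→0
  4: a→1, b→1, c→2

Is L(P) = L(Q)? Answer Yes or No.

Yes

Converting the expression P to a DFA (subset construction, then merging equivalent states) gives the minimal DFA with states {p0, p1, p2, p3, p4}, start state p0, accepting states {p0, p2, p3} and transitions p0: a→p1, b→p1, c→p2; p1: a→p1, b→p1, c→p1; p2: a→p1, b→p1, c→p3; p3: a→p1, b→p1, c→p4; p4: a→p1, b→p1, c→p3.
Exploring the product automaton P × Q from the start pair (p0, 4), following both machines on each input symbol, reaches 5 state pairs: (p0, 4), (p1, 1), (p2, 2), (p3, 3), (p4, 0).
P accepts in {p0, p2, p3} and Q accepts in {2, 3, 4}. In every reachable pair the two components are either both accepting — (p0, 4), (p2, 2), (p3, 3) — or both non-accepting, so no string is accepted by exactly one of the machines: L(P) \ L(Q) and L(Q) \ L(P) are both empty.
Hence every string is accepted by P iff it is accepted by Q, and the two languages coincide.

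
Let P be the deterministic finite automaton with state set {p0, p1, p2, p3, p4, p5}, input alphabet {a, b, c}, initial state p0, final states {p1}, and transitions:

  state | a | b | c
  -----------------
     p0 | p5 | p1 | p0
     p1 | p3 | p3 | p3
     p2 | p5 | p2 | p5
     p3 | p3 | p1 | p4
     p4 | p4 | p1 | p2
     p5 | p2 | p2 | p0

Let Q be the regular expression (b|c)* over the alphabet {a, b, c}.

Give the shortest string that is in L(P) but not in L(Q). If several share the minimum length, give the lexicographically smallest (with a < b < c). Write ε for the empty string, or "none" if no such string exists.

acb

The string acb is accepted by P but not by Q.
No shorter string lies in the difference, and acb is the lexicographically first length-3 string in L(P) \ L(Q).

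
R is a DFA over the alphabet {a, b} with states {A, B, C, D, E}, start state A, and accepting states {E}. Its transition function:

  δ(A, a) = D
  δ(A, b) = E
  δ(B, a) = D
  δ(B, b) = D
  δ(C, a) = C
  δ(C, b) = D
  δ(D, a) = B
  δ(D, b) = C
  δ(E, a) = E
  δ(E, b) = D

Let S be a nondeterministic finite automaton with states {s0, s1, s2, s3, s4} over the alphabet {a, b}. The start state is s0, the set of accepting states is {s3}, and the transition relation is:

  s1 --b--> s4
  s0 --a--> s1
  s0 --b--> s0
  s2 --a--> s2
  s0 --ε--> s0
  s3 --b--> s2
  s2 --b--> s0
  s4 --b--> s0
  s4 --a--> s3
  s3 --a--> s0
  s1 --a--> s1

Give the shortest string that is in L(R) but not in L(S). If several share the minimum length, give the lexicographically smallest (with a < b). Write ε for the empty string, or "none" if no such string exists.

The string b is accepted by R but not by S.
No shorter string lies in the difference, and b is the lexicographically first length-1 string in L(R) \ L(S).

b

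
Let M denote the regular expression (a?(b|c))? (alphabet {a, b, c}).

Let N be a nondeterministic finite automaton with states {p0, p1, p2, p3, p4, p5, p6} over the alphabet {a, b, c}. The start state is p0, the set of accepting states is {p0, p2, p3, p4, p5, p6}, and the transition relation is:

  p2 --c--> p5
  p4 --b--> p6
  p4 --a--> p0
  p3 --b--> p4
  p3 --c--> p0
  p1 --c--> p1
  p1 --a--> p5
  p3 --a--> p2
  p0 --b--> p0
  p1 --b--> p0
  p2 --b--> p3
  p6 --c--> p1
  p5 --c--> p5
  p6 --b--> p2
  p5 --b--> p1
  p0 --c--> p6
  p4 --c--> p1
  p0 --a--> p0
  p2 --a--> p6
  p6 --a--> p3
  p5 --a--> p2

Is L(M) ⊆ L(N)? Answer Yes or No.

Yes

Converting the expression M to a DFA (subset construction, then merging equivalent states) gives the minimal DFA with states {m0, m1, m2, m3}, start state m0, accepting states {m0, m2} and transitions m0: a→m1, b→m2, c→m2; m1: a→m3, b→m2, c→m2; m2: a→m3, b→m3, c→m3; m3: a→m3, b→m3, c→m3.
Exploring the product automaton M × N from the start pair (m0, p0), following both machines on each input symbol, reaches 11 state pairs: (m0, p0), (m1, p0), (m2, p0), (m2, p6), (m3, p0), (m3, p6), (m3, p3), (m3, p2), (m3, p1), (m3, p4), (m3, p5).
M accepts in {m0, m2} and N accepts in {p0, p2, p3, p4, p5, p6}. The reachable pairs whose M-component is accepting are (m0, p0), (m2, p0), (m2, p6); in each of them the N-component is accepting too, so the product for L(M) \ L(N) (M-component accepting, N-component rejecting) has no reachable accepting pair and the difference is empty.
Hence every string in L(M) is also in L(N).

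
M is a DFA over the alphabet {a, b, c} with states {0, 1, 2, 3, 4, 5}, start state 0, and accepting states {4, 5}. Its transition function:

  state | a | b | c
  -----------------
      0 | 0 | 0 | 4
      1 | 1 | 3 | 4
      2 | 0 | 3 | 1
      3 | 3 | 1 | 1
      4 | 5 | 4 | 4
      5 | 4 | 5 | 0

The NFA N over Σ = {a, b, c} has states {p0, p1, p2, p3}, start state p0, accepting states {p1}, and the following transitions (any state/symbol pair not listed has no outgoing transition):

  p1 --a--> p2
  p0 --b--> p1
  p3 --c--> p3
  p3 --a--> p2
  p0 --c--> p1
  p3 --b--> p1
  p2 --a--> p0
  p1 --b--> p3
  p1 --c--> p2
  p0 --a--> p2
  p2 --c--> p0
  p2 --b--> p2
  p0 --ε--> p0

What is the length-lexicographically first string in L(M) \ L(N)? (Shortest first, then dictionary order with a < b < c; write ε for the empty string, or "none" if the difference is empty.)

The string ac is accepted by M but not by N.
No shorter string lies in the difference, and ac is the lexicographically first length-2 string in L(M) \ L(N).

ac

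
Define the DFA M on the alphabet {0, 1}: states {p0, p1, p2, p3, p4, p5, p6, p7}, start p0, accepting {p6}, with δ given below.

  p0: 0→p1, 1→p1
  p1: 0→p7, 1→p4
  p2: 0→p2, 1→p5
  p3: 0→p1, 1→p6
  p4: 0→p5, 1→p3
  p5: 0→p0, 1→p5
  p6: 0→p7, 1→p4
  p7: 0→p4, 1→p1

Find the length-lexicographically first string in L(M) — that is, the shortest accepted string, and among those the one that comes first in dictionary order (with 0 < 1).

A breadth-first search from p0 reaches an accepting state first via the path p0 → p1 → p4 → p3 → p6 on input 0111.
No string of length < 4 is accepted (BFS exhausts all shorter strings without reaching an accepting state), and 0111 is the lexicographically least accepting string of length 4.

0111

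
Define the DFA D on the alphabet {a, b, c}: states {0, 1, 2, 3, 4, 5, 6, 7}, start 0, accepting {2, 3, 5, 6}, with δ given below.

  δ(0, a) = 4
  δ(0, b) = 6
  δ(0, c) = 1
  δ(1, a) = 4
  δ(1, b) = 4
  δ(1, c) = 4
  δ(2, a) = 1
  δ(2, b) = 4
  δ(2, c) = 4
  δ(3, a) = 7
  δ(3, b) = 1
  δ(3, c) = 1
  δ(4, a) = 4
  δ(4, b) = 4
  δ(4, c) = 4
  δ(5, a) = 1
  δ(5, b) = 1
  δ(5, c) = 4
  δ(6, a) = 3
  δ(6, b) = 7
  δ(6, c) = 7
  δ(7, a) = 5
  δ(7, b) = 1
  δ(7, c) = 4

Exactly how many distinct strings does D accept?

The useful subgraph on states {0, 3, 5, 6, 7} is acyclic, so L(D) is finite; the longest accepting path visits 5 useful states, giving maximum string length 4.
Counting accepting paths from 0 by length: 1 of length 1, 1 of length 2, 2 of length 3, 1 of length 4. Total 5.

5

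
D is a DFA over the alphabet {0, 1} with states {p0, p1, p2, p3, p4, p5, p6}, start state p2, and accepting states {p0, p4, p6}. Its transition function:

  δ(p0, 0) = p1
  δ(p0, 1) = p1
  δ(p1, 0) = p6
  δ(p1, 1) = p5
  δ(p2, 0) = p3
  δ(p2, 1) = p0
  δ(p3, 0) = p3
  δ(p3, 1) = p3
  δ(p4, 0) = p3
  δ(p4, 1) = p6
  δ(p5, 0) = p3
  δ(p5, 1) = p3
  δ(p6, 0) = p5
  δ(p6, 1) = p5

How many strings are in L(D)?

3

The useful subgraph on states {p0, p1, p2, p6} is acyclic, so L(D) is finite; the longest accepting path visits 4 useful states, giving maximum string length 3.
Counting accepting paths from p2 by length: 1 of length 1, 2 of length 3. Total 3.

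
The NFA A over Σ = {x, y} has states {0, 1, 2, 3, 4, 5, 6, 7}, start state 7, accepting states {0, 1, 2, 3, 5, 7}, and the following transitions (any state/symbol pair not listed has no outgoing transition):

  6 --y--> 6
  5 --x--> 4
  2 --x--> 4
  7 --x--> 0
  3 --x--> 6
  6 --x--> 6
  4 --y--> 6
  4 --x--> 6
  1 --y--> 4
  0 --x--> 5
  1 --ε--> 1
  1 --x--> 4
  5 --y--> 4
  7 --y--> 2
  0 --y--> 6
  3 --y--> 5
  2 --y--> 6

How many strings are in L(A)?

4

The useful subgraph on states {0, 2, 5, 7} is acyclic, so L(A) is finite; the longest accepting path visits 3 useful states, giving maximum string length 2.
Counting accepting paths from 7 by length: 1 of length 0, 2 of length 1, 1 of length 2. Total 4.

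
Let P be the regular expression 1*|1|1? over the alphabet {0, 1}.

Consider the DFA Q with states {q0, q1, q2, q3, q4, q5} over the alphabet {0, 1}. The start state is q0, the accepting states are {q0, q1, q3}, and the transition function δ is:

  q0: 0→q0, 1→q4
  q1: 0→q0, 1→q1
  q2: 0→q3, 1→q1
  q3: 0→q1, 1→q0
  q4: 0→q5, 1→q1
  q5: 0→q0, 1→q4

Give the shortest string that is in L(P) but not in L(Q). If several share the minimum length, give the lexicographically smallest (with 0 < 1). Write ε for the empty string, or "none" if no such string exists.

1

The string 1 is accepted by P but not by Q.
No shorter string lies in the difference, and 1 is the lexicographically first length-1 string in L(P) \ L(Q).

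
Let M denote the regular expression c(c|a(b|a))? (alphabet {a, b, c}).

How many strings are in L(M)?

The expression has no Kleene star, so L(M) is finite. Expanding the alternatives gives {c, cc, caa, cab}.
That is 1 of length 1, 1 of length 2, 2 of length 3: 4 strings in all.

4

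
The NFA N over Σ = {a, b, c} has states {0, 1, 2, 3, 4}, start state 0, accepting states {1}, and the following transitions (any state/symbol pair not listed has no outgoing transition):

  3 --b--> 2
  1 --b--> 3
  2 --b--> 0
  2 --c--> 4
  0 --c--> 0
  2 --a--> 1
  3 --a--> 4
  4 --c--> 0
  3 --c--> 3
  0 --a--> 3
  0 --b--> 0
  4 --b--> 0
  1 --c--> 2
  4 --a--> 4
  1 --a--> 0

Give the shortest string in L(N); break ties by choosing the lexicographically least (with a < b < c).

A breadth-first search from 0 reaches an accepting state first via the path 0 → 3 → 2 → 1 on input aba.
No string of length < 3 is accepted (BFS exhausts all shorter strings without reaching an accepting state), and aba is the lexicographically least accepting string of length 3.

aba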